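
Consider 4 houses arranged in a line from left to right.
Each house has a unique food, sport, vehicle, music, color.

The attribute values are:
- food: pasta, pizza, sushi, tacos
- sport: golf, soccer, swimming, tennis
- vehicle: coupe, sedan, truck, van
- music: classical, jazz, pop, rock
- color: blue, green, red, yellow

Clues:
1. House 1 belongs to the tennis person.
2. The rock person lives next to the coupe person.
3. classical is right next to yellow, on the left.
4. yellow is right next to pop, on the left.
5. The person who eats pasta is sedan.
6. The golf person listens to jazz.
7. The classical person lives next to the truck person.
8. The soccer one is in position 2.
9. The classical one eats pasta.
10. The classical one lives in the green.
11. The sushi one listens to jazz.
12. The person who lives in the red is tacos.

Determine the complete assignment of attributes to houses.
Solution:

House | Food | Sport | Vehicle | Music | Color
----------------------------------------------
  1   | pasta | tennis | sedan | classical | green
  2   | pizza | soccer | truck | rock | yellow
  3   | tacos | swimming | coupe | pop | red
  4   | sushi | golf | van | jazz | blue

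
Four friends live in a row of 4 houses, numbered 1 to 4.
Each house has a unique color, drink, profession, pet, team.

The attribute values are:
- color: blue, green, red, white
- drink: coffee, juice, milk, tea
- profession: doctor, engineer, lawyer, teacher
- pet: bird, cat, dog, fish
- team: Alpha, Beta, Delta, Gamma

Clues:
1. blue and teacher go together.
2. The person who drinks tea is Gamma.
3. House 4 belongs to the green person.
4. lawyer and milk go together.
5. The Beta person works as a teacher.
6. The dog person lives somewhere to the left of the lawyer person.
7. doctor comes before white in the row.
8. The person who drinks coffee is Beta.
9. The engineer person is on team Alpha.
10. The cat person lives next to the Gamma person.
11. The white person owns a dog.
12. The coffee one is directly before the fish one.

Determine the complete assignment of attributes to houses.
Solution:

House | Color | Drink | Profession | Pet | Team
-----------------------------------------------
  1   | blue | coffee | teacher | cat | Beta
  2   | red | tea | doctor | fish | Gamma
  3   | white | juice | engineer | dog | Alpha
  4   | green | milk | lawyer | bird | Delta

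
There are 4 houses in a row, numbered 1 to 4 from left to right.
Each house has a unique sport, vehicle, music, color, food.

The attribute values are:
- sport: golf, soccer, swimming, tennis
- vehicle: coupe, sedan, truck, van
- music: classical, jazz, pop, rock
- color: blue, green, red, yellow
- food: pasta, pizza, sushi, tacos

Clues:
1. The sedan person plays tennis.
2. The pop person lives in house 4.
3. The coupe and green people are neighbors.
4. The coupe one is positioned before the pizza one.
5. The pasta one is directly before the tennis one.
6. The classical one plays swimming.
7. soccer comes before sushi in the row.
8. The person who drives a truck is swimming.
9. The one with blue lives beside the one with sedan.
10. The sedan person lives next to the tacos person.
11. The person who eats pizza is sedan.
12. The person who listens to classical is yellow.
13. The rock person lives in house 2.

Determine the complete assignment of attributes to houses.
Solution:

House | Sport | Vehicle | Music | Color | Food
----------------------------------------------
  1   | soccer | coupe | jazz | blue | pasta
  2   | tennis | sedan | rock | green | pizza
  3   | swimming | truck | classical | yellow | tacos
  4   | golf | van | pop | red | sushi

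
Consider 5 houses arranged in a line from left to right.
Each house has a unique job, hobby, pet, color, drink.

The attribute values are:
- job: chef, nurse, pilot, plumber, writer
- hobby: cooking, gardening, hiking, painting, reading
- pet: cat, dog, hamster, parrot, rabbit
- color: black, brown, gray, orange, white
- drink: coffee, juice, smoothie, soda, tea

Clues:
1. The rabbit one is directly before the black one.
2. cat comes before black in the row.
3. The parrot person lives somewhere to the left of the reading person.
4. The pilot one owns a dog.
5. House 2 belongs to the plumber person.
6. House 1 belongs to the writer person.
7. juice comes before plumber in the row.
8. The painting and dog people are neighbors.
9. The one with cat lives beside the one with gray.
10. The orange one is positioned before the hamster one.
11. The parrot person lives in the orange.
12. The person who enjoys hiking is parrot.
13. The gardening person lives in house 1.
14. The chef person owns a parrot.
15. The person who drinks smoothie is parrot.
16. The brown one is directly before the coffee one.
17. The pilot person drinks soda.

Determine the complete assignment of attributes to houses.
Solution:

House | Job | Hobby | Pet | Color | Drink
-----------------------------------------
  1   | writer | gardening | cat | brown | juice
  2   | plumber | painting | rabbit | gray | coffee
  3   | pilot | cooking | dog | black | soda
  4   | chef | hiking | parrot | orange | smoothie
  5   | nurse | reading | hamster | white | tea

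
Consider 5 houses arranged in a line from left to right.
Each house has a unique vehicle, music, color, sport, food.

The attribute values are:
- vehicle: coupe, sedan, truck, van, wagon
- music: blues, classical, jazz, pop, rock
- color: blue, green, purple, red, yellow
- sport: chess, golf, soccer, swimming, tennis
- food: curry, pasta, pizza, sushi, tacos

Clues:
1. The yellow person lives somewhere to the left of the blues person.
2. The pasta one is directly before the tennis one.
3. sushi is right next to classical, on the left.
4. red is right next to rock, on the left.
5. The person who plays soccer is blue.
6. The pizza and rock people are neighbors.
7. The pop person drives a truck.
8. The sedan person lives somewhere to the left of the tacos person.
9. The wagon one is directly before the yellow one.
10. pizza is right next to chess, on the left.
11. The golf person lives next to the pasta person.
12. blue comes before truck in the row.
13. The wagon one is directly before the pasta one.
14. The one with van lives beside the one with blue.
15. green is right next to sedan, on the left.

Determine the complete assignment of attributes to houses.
Solution:

House | Vehicle | Music | Color | Sport | Food
----------------------------------------------
  1   | wagon | jazz | red | golf | pizza
  2   | coupe | rock | yellow | chess | pasta
  3   | van | blues | green | tennis | sushi
  4   | sedan | classical | blue | soccer | curry
  5   | truck | pop | purple | swimming | tacos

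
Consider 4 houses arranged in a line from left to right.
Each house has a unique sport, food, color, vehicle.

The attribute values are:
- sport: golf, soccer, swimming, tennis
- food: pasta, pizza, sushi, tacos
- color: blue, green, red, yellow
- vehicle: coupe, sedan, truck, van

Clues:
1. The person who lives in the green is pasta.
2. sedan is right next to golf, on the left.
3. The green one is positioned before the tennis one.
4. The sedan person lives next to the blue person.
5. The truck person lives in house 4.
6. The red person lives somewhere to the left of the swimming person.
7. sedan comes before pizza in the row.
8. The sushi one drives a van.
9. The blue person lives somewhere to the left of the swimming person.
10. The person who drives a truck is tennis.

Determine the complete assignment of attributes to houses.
Solution:

House | Sport | Food | Color | Vehicle
--------------------------------------
  1   | soccer | tacos | red | sedan
  2   | golf | sushi | blue | van
  3   | swimming | pasta | green | coupe
  4   | tennis | pizza | yellow | truck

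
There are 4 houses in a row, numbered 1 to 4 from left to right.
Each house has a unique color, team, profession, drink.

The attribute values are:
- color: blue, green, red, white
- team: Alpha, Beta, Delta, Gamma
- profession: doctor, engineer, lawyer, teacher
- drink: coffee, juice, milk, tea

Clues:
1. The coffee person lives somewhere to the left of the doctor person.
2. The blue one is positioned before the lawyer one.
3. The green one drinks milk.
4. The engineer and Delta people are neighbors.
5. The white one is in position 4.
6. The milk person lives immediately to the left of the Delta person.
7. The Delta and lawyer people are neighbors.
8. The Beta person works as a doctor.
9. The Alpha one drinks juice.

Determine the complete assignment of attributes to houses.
Solution:

House | Color | Team | Profession | Drink
-----------------------------------------
  1   | green | Gamma | engineer | milk
  2   | blue | Delta | teacher | coffee
  3   | red | Alpha | lawyer | juice
  4   | white | Beta | doctor | tea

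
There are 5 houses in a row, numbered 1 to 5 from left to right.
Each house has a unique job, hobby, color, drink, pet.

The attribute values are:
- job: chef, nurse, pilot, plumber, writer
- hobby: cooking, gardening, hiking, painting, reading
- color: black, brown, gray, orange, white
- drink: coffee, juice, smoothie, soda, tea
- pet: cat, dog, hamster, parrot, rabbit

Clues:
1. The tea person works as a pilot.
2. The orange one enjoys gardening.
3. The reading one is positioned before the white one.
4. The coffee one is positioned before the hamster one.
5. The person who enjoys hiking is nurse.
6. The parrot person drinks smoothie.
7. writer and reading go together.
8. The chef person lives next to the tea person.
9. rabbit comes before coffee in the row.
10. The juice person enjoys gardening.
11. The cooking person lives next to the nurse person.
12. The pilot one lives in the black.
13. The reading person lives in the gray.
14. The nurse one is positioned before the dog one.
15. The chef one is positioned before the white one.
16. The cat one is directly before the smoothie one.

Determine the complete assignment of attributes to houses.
Solution:

House | Job | Hobby | Color | Drink | Pet
-----------------------------------------
  1   | chef | gardening | orange | juice | rabbit
  2   | pilot | cooking | black | tea | cat
  3   | nurse | hiking | brown | smoothie | parrot
  4   | writer | reading | gray | coffee | dog
  5   | plumber | painting | white | soda | hamster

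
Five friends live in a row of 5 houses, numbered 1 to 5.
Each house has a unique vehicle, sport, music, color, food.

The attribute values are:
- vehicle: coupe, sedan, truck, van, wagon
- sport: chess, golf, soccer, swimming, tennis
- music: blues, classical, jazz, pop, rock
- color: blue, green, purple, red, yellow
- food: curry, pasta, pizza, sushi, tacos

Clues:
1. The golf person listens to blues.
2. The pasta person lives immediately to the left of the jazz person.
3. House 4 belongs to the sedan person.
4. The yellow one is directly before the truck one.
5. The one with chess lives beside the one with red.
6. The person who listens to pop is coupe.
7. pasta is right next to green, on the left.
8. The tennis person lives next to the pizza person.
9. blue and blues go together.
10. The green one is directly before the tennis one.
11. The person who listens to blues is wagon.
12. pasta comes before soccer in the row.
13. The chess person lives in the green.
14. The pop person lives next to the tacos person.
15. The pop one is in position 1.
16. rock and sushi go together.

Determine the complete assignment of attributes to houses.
Solution:

House | Vehicle | Sport | Music | Color | Food
----------------------------------------------
  1   | coupe | swimming | pop | yellow | pasta
  2   | truck | chess | jazz | green | tacos
  3   | van | tennis | rock | red | sushi
  4   | sedan | soccer | classical | purple | pizza
  5   | wagon | golf | blues | blue | curry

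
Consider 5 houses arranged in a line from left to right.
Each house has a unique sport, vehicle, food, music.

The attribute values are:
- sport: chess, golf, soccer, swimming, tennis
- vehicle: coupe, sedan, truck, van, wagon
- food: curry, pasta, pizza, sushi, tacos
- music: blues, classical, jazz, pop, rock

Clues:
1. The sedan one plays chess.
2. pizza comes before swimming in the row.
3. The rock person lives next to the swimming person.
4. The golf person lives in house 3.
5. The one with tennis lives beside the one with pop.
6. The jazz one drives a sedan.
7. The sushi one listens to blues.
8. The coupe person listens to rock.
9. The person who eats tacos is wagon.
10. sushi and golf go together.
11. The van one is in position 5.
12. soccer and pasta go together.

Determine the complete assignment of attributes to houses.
Solution:

House | Sport | Vehicle | Food | Music
--------------------------------------
  1   | tennis | coupe | pizza | rock
  2   | swimming | wagon | tacos | pop
  3   | golf | truck | sushi | blues
  4   | chess | sedan | curry | jazz
  5   | soccer | van | pasta | classical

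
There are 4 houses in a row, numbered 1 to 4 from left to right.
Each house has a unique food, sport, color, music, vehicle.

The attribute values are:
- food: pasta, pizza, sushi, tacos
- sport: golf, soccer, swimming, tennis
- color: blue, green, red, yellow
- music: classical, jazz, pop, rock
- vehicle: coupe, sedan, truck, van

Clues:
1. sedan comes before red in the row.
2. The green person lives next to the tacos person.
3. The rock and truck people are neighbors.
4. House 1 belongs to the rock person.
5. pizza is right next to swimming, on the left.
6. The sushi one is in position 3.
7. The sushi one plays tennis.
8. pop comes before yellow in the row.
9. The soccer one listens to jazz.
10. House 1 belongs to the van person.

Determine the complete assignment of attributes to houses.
Solution:

House | Food | Sport | Color | Music | Vehicle
----------------------------------------------
  1   | pizza | golf | green | rock | van
  2   | tacos | swimming | blue | pop | truck
  3   | sushi | tennis | yellow | classical | sedan
  4   | pasta | soccer | red | jazz | coupe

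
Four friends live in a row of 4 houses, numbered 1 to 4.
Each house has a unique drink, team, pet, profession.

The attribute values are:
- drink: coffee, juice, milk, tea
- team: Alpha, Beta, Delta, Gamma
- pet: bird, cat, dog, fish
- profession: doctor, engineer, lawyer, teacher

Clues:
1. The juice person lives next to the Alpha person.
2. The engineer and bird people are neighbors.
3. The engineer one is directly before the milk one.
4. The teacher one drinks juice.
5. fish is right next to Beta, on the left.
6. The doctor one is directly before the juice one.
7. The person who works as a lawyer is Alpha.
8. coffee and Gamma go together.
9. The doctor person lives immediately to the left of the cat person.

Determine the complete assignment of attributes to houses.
Solution:

House | Drink | Team | Pet | Profession
---------------------------------------
  1   | coffee | Gamma | fish | engineer
  2   | milk | Beta | bird | doctor
  3   | juice | Delta | cat | teacher
  4   | tea | Alpha | dog | lawyer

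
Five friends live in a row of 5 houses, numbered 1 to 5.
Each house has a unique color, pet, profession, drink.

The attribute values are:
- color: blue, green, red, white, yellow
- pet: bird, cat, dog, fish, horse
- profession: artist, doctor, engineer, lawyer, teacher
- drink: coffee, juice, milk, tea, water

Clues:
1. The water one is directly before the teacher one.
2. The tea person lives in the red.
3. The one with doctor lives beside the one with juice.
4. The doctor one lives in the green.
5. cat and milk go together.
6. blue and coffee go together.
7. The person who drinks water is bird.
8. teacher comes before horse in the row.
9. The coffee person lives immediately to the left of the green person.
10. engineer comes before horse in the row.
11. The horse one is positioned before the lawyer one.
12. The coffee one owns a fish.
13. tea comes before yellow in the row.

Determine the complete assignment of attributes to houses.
Solution:

House | Color | Pet | Profession | Drink
----------------------------------------
  1   | blue | fish | engineer | coffee
  2   | green | bird | doctor | water
  3   | white | dog | teacher | juice
  4   | red | horse | artist | tea
  5   | yellow | cat | lawyer | milk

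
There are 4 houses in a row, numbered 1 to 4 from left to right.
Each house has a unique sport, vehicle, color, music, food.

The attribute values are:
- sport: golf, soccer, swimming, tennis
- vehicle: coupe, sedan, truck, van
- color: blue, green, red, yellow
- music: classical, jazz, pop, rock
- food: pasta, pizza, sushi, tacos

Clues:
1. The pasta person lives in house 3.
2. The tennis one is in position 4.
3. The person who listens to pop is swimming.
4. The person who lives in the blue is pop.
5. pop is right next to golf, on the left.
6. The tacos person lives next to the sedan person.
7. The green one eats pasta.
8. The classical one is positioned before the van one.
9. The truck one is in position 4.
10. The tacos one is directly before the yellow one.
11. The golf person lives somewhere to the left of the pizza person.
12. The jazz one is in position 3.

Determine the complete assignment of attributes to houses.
Solution:

House | Sport | Vehicle | Color | Music | Food
----------------------------------------------
  1   | swimming | coupe | blue | pop | tacos
  2   | golf | sedan | yellow | classical | sushi
  3   | soccer | van | green | jazz | pasta
  4   | tennis | truck | red | rock | pizza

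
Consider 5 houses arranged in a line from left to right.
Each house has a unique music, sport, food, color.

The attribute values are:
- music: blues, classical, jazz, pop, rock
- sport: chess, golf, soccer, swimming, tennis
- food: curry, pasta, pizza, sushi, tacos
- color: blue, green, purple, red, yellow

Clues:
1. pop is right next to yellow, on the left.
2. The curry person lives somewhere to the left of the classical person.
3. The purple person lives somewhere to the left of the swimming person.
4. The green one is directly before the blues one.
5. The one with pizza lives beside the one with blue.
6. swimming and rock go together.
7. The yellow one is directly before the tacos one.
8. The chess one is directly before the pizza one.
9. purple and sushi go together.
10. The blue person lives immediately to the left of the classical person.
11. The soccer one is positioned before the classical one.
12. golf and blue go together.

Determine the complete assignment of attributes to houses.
Solution:

House | Music | Sport | Food | Color
------------------------------------
  1   | pop | chess | curry | green
  2   | blues | soccer | pizza | yellow
  3   | jazz | golf | tacos | blue
  4   | classical | tennis | sushi | purple
  5   | rock | swimming | pasta | red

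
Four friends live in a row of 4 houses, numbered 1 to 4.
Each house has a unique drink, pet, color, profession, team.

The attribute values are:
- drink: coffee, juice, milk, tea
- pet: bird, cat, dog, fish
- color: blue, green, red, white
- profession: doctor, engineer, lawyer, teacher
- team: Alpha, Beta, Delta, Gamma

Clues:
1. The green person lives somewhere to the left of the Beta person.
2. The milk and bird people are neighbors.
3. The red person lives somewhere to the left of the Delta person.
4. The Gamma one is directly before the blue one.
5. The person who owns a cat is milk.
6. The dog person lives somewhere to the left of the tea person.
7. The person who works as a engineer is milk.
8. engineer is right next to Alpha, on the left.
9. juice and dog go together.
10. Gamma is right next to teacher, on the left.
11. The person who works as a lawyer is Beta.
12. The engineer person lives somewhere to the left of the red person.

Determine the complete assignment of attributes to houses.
Solution:

House | Drink | Pet | Color | Profession | Team
-----------------------------------------------
  1   | milk | cat | green | engineer | Gamma
  2   | coffee | bird | blue | teacher | Alpha
  3   | juice | dog | red | lawyer | Beta
  4   | tea | fish | white | doctor | Delta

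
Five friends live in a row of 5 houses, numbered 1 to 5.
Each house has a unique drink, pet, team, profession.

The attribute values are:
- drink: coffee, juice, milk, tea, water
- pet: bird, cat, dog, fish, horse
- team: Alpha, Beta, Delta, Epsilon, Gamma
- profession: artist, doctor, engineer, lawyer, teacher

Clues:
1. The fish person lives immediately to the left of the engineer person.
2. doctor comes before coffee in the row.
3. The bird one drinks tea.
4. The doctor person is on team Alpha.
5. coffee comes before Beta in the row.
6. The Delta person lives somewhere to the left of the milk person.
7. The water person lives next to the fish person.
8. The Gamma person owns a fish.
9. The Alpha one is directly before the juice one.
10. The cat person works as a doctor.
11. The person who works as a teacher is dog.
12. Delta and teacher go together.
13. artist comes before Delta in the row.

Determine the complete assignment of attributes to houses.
Solution:

House | Drink | Pet | Team | Profession
---------------------------------------
  1   | water | cat | Alpha | doctor
  2   | juice | fish | Gamma | artist
  3   | tea | bird | Epsilon | engineer
  4   | coffee | dog | Delta | teacher
  5   | milk | horse | Beta | lawyer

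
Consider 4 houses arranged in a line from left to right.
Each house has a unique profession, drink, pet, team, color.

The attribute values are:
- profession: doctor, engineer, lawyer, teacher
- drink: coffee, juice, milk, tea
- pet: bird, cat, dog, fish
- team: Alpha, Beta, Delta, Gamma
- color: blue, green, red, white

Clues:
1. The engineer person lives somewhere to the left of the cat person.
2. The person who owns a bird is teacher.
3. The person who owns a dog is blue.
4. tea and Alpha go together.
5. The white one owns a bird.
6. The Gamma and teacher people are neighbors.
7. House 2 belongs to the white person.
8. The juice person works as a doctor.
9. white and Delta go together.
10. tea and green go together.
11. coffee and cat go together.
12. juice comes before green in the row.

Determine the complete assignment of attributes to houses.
Solution:

House | Profession | Drink | Pet | Team | Color
-----------------------------------------------
  1   | doctor | juice | dog | Gamma | blue
  2   | teacher | milk | bird | Delta | white
  3   | engineer | tea | fish | Alpha | green
  4   | lawyer | coffee | cat | Beta | red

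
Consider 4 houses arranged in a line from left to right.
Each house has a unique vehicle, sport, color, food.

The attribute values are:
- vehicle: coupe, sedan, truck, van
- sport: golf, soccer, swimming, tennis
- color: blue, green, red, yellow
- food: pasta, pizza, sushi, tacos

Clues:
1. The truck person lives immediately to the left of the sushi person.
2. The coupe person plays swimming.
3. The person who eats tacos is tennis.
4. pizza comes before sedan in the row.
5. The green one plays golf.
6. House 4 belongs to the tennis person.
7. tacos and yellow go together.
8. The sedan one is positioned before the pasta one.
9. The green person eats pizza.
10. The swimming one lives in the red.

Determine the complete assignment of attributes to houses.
Solution:

House | Vehicle | Sport | Color | Food
--------------------------------------
  1   | truck | golf | green | pizza
  2   | sedan | soccer | blue | sushi
  3   | coupe | swimming | red | pasta
  4   | van | tennis | yellow | tacos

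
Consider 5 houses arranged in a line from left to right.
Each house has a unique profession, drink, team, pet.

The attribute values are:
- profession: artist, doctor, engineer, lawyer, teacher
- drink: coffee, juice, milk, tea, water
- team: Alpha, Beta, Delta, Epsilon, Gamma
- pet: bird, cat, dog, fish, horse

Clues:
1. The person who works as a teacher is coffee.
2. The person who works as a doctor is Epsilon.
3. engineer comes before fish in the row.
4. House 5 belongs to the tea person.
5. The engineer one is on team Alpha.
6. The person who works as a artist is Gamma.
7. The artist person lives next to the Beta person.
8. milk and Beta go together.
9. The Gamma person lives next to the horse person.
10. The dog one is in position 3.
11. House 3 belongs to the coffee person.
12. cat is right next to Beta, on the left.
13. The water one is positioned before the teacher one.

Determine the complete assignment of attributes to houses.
Solution:

House | Profession | Drink | Team | Pet
---------------------------------------
  1   | artist | water | Gamma | cat
  2   | lawyer | milk | Beta | horse
  3   | teacher | coffee | Delta | dog
  4   | engineer | juice | Alpha | bird
  5   | doctor | tea | Epsilon | fish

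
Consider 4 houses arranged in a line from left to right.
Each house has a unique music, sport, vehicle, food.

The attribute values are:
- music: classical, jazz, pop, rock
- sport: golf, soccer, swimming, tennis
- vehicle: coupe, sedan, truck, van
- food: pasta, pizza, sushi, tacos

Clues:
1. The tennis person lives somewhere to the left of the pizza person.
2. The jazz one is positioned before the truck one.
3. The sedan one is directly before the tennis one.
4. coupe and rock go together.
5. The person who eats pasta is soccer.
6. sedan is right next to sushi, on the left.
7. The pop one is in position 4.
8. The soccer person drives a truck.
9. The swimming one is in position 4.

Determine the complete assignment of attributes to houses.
Solution:

House | Music | Sport | Vehicle | Food
--------------------------------------
  1   | jazz | golf | sedan | tacos
  2   | rock | tennis | coupe | sushi
  3   | classical | soccer | truck | pasta
  4   | pop | swimming | van | pizza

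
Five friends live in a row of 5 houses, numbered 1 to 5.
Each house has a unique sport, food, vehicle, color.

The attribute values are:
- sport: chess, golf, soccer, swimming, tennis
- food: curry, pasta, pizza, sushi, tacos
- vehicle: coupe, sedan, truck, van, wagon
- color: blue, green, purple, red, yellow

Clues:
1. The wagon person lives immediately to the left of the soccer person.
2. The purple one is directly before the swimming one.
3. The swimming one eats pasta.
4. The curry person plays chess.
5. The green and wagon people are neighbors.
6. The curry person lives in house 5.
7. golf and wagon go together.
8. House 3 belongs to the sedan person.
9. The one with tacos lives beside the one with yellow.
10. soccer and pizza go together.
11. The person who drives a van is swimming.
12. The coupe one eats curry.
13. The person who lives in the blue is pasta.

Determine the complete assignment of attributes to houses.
Solution:

House | Sport | Food | Vehicle | Color
--------------------------------------
  1   | tennis | tacos | truck | green
  2   | golf | sushi | wagon | yellow
  3   | soccer | pizza | sedan | purple
  4   | swimming | pasta | van | blue
  5   | chess | curry | coupe | red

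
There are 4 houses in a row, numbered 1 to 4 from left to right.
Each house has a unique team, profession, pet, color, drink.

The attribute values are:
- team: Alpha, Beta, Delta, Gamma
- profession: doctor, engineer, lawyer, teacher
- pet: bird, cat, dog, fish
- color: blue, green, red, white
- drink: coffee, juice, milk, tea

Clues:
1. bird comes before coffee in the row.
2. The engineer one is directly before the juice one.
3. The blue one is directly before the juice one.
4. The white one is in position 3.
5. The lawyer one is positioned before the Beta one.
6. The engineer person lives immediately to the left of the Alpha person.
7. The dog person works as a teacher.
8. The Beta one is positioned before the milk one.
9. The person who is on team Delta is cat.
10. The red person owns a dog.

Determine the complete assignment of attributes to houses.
Solution:

House | Team | Profession | Pet | Color | Drink
-----------------------------------------------
  1   | Delta | engineer | cat | blue | tea
  2   | Alpha | lawyer | bird | green | juice
  3   | Beta | doctor | fish | white | coffee
  4   | Gamma | teacher | dog | red | milk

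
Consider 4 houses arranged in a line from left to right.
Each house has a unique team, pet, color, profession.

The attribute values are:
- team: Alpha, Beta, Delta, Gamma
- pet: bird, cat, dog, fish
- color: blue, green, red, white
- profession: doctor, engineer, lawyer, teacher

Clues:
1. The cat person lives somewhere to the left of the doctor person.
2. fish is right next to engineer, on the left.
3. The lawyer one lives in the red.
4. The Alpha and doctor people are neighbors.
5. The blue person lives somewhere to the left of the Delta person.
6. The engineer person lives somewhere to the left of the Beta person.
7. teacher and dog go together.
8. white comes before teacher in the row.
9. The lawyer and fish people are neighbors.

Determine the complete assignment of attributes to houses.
Solution:

House | Team | Pet | Color | Profession
---------------------------------------
  1   | Alpha | cat | red | lawyer
  2   | Gamma | fish | blue | doctor
  3   | Delta | bird | white | engineer
  4   | Beta | dog | green | teacher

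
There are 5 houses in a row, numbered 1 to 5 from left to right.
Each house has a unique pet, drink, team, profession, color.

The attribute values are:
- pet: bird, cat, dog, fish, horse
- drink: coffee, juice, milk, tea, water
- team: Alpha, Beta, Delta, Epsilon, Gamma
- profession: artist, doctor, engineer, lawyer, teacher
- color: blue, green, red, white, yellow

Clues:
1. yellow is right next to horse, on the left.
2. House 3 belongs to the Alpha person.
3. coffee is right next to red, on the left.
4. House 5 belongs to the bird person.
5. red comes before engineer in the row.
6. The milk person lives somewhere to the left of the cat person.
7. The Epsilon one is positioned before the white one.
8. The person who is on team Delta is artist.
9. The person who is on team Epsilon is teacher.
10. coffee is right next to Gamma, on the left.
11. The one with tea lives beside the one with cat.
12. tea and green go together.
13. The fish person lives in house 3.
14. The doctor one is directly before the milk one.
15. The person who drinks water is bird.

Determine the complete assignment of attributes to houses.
Solution:

House | Pet | Drink | Team | Profession | Color
-----------------------------------------------
  1   | dog | coffee | Beta | doctor | yellow
  2   | horse | milk | Gamma | lawyer | red
  3   | fish | tea | Alpha | engineer | green
  4   | cat | juice | Epsilon | teacher | blue
  5   | bird | water | Delta | artist | white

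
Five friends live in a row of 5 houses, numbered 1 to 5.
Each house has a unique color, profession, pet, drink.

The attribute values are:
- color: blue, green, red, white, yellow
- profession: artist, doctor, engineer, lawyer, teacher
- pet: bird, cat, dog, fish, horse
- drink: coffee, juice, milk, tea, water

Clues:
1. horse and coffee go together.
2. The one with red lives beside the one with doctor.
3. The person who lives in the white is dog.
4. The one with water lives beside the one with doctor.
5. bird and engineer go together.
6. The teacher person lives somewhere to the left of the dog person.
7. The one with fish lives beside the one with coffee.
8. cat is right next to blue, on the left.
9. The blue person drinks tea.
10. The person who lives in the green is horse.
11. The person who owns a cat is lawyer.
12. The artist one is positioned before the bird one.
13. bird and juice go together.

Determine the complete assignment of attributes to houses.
Solution:

House | Color | Profession | Pet | Drink
----------------------------------------
  1   | red | lawyer | cat | water
  2   | blue | doctor | fish | tea
  3   | green | teacher | horse | coffee
  4   | white | artist | dog | milk
  5   | yellow | engineer | bird | juice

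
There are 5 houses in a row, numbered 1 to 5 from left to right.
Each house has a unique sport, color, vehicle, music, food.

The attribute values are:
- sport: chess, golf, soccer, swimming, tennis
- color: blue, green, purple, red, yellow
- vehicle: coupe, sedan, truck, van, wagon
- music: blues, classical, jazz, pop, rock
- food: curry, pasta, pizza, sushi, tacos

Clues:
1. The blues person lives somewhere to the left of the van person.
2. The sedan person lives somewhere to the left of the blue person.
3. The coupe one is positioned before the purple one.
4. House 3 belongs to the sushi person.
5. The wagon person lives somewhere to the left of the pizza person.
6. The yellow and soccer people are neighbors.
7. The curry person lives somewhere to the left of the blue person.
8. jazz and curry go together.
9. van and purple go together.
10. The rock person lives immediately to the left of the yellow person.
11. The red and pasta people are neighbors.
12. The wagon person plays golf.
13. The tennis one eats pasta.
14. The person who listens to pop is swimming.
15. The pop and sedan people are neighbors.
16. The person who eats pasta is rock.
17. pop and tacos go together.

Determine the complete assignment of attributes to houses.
Solution:

House | Sport | Color | Vehicle | Music | Food
----------------------------------------------
  1   | swimming | red | coupe | pop | tacos
  2   | tennis | green | sedan | rock | pasta
  3   | golf | yellow | wagon | blues | sushi
  4   | soccer | purple | van | jazz | curry
  5   | chess | blue | truck | classical | pizza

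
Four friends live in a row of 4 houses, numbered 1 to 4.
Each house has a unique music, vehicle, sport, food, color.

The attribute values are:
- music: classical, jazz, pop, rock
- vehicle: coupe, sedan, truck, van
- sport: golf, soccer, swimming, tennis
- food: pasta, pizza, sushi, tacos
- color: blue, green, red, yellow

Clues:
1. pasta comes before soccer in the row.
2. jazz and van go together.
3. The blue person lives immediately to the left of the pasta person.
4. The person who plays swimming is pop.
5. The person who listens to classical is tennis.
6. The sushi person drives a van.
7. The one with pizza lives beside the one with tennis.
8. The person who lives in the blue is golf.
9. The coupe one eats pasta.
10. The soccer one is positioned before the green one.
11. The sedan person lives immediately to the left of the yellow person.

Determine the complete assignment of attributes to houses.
Solution:

House | Music | Vehicle | Sport | Food | Color
----------------------------------------------
  1   | rock | sedan | golf | pizza | blue
  2   | classical | coupe | tennis | pasta | yellow
  3   | jazz | van | soccer | sushi | red
  4   | pop | truck | swimming | tacos | green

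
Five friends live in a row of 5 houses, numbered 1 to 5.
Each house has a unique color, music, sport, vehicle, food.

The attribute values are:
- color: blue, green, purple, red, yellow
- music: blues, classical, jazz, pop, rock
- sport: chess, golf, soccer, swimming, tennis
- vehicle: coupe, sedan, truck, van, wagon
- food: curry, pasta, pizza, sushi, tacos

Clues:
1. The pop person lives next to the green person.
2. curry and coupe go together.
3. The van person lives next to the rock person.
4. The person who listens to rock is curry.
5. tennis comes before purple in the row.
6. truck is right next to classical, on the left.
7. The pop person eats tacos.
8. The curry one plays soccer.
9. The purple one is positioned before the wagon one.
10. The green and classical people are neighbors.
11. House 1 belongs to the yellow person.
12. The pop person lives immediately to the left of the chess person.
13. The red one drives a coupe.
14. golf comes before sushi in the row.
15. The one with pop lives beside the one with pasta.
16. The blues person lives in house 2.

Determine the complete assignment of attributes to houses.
Solution:

House | Color | Music | Sport | Vehicle | Food
----------------------------------------------
  1   | yellow | pop | tennis | sedan | tacos
  2   | green | blues | chess | truck | pasta
  3   | purple | classical | golf | van | pizza
  4   | red | rock | soccer | coupe | curry
  5   | blue | jazz | swimming | wagon | sushi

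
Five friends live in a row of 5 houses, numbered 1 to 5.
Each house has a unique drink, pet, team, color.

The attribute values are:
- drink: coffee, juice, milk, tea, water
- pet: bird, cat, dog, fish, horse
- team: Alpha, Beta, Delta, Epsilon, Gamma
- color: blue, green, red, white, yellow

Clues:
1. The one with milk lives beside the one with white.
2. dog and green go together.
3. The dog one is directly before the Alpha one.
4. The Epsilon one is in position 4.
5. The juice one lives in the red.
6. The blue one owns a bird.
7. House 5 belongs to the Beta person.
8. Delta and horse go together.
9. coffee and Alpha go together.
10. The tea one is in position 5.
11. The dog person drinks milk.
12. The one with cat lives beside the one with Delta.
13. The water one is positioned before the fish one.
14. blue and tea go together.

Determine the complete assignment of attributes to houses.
Solution:

House | Drink | Pet | Team | Color
----------------------------------
  1   | milk | dog | Gamma | green
  2   | coffee | cat | Alpha | white
  3   | water | horse | Delta | yellow
  4   | juice | fish | Epsilon | red
  5   | tea | bird | Beta | blue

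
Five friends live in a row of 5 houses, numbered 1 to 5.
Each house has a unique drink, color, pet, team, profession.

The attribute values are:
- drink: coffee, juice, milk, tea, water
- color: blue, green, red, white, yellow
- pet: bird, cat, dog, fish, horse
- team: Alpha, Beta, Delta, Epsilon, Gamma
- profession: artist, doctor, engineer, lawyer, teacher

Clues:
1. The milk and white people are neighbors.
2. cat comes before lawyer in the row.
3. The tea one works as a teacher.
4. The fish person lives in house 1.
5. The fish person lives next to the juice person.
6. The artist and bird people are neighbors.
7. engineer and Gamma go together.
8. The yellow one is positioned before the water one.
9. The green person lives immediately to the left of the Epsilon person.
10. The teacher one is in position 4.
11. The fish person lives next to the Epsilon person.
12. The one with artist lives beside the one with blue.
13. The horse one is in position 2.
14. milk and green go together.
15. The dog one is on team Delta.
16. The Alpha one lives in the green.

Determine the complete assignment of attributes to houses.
Solution:

House | Drink | Color | Pet | Team | Profession
-----------------------------------------------
  1   | milk | green | fish | Alpha | doctor
  2   | juice | white | horse | Epsilon | artist
  3   | coffee | blue | bird | Gamma | engineer
  4   | tea | yellow | cat | Beta | teacher
  5   | water | red | dog | Delta | lawyer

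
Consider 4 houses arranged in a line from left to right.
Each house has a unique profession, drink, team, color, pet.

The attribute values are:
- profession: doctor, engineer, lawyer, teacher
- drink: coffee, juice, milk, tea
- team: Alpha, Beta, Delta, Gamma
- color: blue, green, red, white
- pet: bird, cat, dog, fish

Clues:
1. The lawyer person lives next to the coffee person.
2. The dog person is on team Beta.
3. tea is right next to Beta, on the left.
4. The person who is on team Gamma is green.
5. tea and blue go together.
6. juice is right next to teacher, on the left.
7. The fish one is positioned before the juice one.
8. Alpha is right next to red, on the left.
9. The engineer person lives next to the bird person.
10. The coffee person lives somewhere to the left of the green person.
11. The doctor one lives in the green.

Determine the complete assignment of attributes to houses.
Solution:

House | Profession | Drink | Team | Color | Pet
-----------------------------------------------
  1   | lawyer | tea | Alpha | blue | fish
  2   | engineer | coffee | Beta | red | dog
  3   | doctor | juice | Gamma | green | bird
  4   | teacher | milk | Delta | white | cat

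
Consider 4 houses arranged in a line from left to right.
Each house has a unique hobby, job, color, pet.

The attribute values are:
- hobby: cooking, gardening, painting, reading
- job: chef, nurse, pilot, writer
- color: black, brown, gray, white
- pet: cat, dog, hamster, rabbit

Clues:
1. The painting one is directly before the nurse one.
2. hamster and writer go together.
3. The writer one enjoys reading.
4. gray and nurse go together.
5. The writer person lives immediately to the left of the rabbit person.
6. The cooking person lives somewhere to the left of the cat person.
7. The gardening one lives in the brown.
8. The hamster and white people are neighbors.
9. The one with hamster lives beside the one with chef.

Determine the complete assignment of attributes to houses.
Solution:

House | Hobby | Job | Color | Pet
---------------------------------
  1   | reading | writer | black | hamster
  2   | painting | chef | white | rabbit
  3   | cooking | nurse | gray | dog
  4   | gardening | pilot | brown | cat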